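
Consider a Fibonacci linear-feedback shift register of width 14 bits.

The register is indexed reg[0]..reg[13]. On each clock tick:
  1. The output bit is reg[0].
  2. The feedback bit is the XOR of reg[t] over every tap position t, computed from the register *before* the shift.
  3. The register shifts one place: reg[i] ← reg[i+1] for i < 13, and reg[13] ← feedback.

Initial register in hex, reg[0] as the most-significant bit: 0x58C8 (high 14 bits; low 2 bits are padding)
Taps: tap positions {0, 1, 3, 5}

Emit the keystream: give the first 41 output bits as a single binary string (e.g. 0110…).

01011000110010001101100000010010101010111

k : reg_k → out_k, fb_k
0: 01011000110010 → 0, fb=0
1: 10110001100100 → 1, fb=0
2: 01100011001000 → 0, fb=1
3: 11000110010001 → 1, fb=1
4: 10001100100011 → 1, fb=0
5: 00011001000110 → 0, fb=1
6: 00110010001101 → 0, fb=1
7: 01100100011011 → 0, fb=0
8: 11001000110110 → 1, fb=0
9: 10010001101100 → 1, fb=0
10: 00100011011000 → 0, fb=0
11: 01000110110000 → 0, fb=0
12: 10001101100000 → 1, fb=0
13: 00011011000000 → 0, fb=1
14: 00110110000001 → 0, fb=0
15: 01101100000010 → 0, fb=0
16: 11011000000100 → 1, fb=1
17: 10110000001001 → 1, fb=0
18: 01100000010010 → 0, fb=1
19: 11000000100101 → 1, fb=0
20: 10000001001010 → 1, fb=1
21: 00000010010101 → 0, fb=0
22: 00000100101010 → 0, fb=1
23: 00001001010101 → 0, fb=0
24: 00010010101010 → 0, fb=1
25: 00100101010101 → 0, fb=1
26: 01001010101011 → 0, fb=1
27: 10010101010111 → 1, fb=1
28: 00101010101111 → 0, fb=0
29: 01010101011110 → 0, fb=1
30: 10101010111101 → 1, fb=1
31: 01010101111011 → 0, fb=1
32: 10101011110111 → 1, fb=1
33: 01010111101111 → 0, fb=1
34: 10101111011111 → 1, fb=0
35: 01011110111110 → 0, fb=1
36: 10111101111101 → 1, fb=1
37: 01111011111011 → 0, fb=0
38: 11110111110110 → 1, fb=0
39: 11101111101100 → 1, fb=1
40: 11011111011001 → 1, fb=0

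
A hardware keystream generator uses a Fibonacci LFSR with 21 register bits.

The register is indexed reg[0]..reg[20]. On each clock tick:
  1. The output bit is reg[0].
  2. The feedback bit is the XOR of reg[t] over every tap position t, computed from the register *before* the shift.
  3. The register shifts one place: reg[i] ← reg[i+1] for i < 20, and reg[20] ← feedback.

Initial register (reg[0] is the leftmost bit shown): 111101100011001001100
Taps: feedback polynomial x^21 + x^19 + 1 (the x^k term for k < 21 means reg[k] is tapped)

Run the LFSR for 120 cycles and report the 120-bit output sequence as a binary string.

tick  register→output (feedback)
  0  111101100011001001100→1 (1)
  1  111011000110010011001→1 (1)
  2  110110001100100110011→1 (0)
  3  101100011001001100110→1 (0)
  4  011000110010011001100→0 (0)
  5  110001100100110011000→1 (1)
  6  100011001001100110001→1 (1)
  7  000110010011001100011→0 (1)
  8  001100100110011000111→0 (1)
  9  011001001100110001111→0 (1)
 10  110010011001100011111→1 (0)
 11  100100110011000111110→1 (0)
 12  001001100110001111100→0 (0)
 13  010011001100011111000→0 (0)
 14  100110011000111110000→1 (1)
 15  001100110001111100001→0 (0)
 16  011001100011111000010→0 (1)
 17  110011000111110000101→1 (1)
 18  100110001111100001011→1 (0)
 19  001100011111000010110→0 (1)
 20  011000111110000101101→0 (0)
 21  110001111100001011010→1 (0)
 22  100011111000010110100→1 (1)
 23  000111110000101101001→0 (0)
 24  001111100001011010010→0 (1)
 25  011111000010110100101→0 (0)
 26  111110000101101001010→1 (0)
 27  111100001011010010100→1 (1)
 28  111000010110100101001→1 (1)
 29  110000101101001010011→1 (0)
 30  100001011010010100110→1 (0)
 31  000010110100101001100→0 (0)
 32  000101101001010011000→0 (0)
 33  001011010010100110000→0 (0)
 34  010110100101001100000→0 (0)
 35  101101001010011000000→1 (1)
 36  011010010100110000001→0 (0)
 37  110100101001100000010→1 (0)
 38  101001010011000000100→1 (1)
 39  010010100110000001001→0 (0)
 40  100101001100000010010→1 (0)
 41  001010011000000100100→0 (0)
 42  010100110000001001000→0 (0)
 43  101001100000010010000→1 (1)
 44  010011000000100100001→0 (0)
 45  100110000001001000010→1 (0)
 46  001100000010010000100→0 (0)
 47  011000000100100001000→0 (0)
 48  110000001001000010000→1 (1)
 49  100000010010000100001→1 (1)
 50  000000100100001000011→0 (1)
 51  000001001000010000111→0 (1)
 52  000010010000100001111→0 (1)
 53  000100100001000011111→0 (1)
 54  001001000010000111111→0 (1)
 55  010010000100001111111→0 (1)
 56  100100001000011111111→1 (0)
 57  001000010000111111110→0 (1)
 58  010000100001111111101→0 (0)
 59  100001000011111111010→1 (0)
 60  000010000111111110100→0 (0)
 61  000100001111111101000→0 (0)
 62  001000011111111010000→0 (0)
 63  010000111111110100000→0 (0)
 64  100001111111101000000→1 (1)
 65  000011111111010000001→0 (0)
 66  000111111110100000010→0 (1)
 67  001111111101000000101→0 (0)
 68  011111111010000001010→0 (1)
 69  111111110100000010101→1 (1)
 70  111111101000000101011→1 (0)
 71  111111010000001010110→1 (0)
 72  111110100000010101100→1 (1)
 73  111101000000101011001→1 (1)
 74  111010000001010110011→1 (0)
 75  110100000010101100110→1 (0)
 76  101000000101011001100→1 (1)
 77  010000001010110011001→0 (0)
 78  100000010101100110010→1 (0)
 79  000000101011001100100→0 (0)
 80  000001010110011001000→0 (0)
 81  000010101100110010000→0 (0)
 82  000101011001100100000→0 (0)
 83  001010110011001000000→0 (0)
 84  010101100110010000000→0 (0)
 85  101011001100100000000→1 (1)
 86  010110011001000000001→0 (0)
 87  101100110010000000010→1 (0)
 88  011001100100000000100→0 (0)
 89  110011001000000001000→1 (1)
 90  100110010000000010001→1 (1)
 91  001100100000000100011→0 (1)
 92  011001000000001000111→0 (1)
 93  110010000000010001111→1 (0)
 94  100100000000100011110→1 (0)
 95  001000000001000111100→0 (0)
 96  010000000010001111000→0 (0)
 97  100000000100011110000→1 (1)
 98  000000001000111100001→0 (0)
 99  000000010001111000010→0 (1)
100  000000100011110000101→0 (0)
101  000001000111100001010→0 (1)
102  000010001111000010101→0 (0)
103  000100011110000101010→0 (1)
104  001000111100001010101→0 (0)
105  010001111000010101010→0 (1)
106  100011110000101010101→1 (1)
107  000111100001010101011→0 (1)
108  001111000010101010111→0 (1)
109  011110000101010101111→0 (1)
110  111100001010101011111→1 (0)
111  111000010101010111110→1 (0)
112  110000101010101111100→1 (1)
113  100001010101011111001→1 (1)
114  000010101010111110011→0 (1)
115  000101010101111100111→0 (1)
116  001010101011111001111→0 (1)
117  010101010111110011111→0 (1)
118  101010101111100111111→1 (0)
119  010101011111001111110→0 (1)

111101100011001001100110001111100001011010010100110000001001000010000111111110100000010101100110010000000010001111000010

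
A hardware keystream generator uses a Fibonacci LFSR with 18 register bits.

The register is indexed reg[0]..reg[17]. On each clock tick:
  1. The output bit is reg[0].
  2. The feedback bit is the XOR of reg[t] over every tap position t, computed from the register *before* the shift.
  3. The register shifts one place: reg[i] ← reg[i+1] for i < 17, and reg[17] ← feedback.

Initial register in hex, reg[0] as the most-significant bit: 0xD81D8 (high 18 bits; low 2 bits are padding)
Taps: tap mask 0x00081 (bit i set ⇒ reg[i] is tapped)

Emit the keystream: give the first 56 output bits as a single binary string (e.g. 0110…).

tick  register→output (feedback)
  0  110110000001110110→1 (1)
  1  101100000011101101→1 (1)
  2  011000000111011011→0 (0)
  3  110000001110110110→1 (1)
  4  100000011101101101→1 (0)
  5  000000111011011010→0 (1)
  6  000001110110110101→0 (1)
  7  000011101101101011→0 (0)
  8  000111011011010110→0 (1)
  9  001110110110101101→0 (1)
 10  011101101101011011→0 (0)
 11  111011011010110110→1 (0)
 12  110110110101101100→1 (0)
 13  101101101011011000→1 (1)
 14  011011010110110001→0 (1)
 15  110110101101100011→1 (1)
 16  101101011011000111→1 (0)
 17  011010110110001110→0 (1)
 18  110101101100011101→1 (1)
 19  101011011000111011→1 (0)
 20  010110110001110110→0 (1)
 21  101101100011101101→1 (1)
 22  011011000111011011→0 (0)
 23  110110001110110110→1 (1)
 24  101100011101101101→1 (0)
 25  011000111011011010→0 (1)
 26  110001110110110101→1 (0)
 27  100011101101101010→1 (1)
 28  000111011011010101→0 (1)
 29  001110110110101011→0 (1)
 30  011101101101010111→0 (0)
 31  111011011010101110→1 (0)
 32  110110110101011100→1 (0)
 33  101101101010111000→1 (1)
 34  011011010101110001→0 (1)
 35  110110101011100011→1 (1)
 36  101101010111000111→1 (0)
 37  011010101110001110→0 (0)
 38  110101011100011100→1 (0)
 39  101010111000111000→1 (0)
 40  010101110001110000→0 (1)
 41  101011100011100001→1 (1)
 42  010111000111000011→0 (0)
 43  101110001110000110→1 (1)
 44  011100011100001101→0 (1)
 45  111000111000011011→1 (0)
 46  110001110000110110→1 (0)
 47  100011100001101100→1 (1)
 48  000111000011011001→0 (0)
 49  001110000110110010→0 (0)
 50  011100001101100100→0 (0)
 51  111000011011001000→1 (0)
 52  110000110110010000→1 (0)
 53  100001101100100000→1 (1)
 54  000011011001000001→0 (1)
 55  000110110010000011→0 (1)

11011000000111011011010110110001110110110101011100011100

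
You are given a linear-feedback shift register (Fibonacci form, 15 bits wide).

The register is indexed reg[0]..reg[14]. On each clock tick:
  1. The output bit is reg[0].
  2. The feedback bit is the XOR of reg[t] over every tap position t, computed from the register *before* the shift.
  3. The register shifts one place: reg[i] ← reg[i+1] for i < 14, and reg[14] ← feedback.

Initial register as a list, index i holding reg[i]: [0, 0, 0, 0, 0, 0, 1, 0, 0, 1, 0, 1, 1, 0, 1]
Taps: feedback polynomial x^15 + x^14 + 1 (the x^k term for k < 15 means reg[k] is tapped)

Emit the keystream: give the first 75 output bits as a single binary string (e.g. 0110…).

k : reg_k → out_k, fb_k
0: 000000100101101 → 0, fb=1
1: 000001001011011 → 0, fb=1
2: 000010010110111 → 0, fb=1
3: 000100101101111 → 0, fb=1
4: 001001011011111 → 0, fb=1
5: 010010110111111 → 0, fb=1
6: 100101101111111 → 1, fb=0
7: 001011011111110 → 0, fb=0
8: 010110111111100 → 0, fb=0
9: 101101111111000 → 1, fb=1
10: 011011111110001 → 0, fb=1
11: 110111111100011 → 1, fb=0
12: 101111111000110 → 1, fb=1
13: 011111110001101 → 0, fb=1
14: 111111100011011 → 1, fb=0
15: 111111000110110 → 1, fb=1
16: 111110001101101 → 1, fb=0
17: 111100011011010 → 1, fb=1
18: 111000110110101 → 1, fb=0
19: 110001101101010 → 1, fb=1
20: 100011011010101 → 1, fb=0
21: 000110110101010 → 0, fb=0
22: 001101101010100 → 0, fb=0
23: 011011010101000 → 0, fb=0
24: 110110101010000 → 1, fb=1
25: 101101010100001 → 1, fb=0
26: 011010101000010 → 0, fb=0
27: 110101010000100 → 1, fb=1
28: 101010100001001 → 1, fb=0
29: 010101000010010 → 0, fb=0
30: 101010000100100 → 1, fb=1
31: 010100001001001 → 0, fb=1
32: 101000010010011 → 1, fb=0
33: 010000100100110 → 0, fb=0
34: 100001001001100 → 1, fb=1
35: 000010010011001 → 0, fb=1
36: 000100100110011 → 0, fb=1
37: 001001001100111 → 0, fb=1
38: 010010011001111 → 0, fb=1
39: 100100110011111 → 1, fb=0
40: 001001100111110 → 0, fb=0
41: 010011001111100 → 0, fb=0
42: 100110011111000 → 1, fb=1
43: 001100111110001 → 0, fb=1
44: 011001111100011 → 0, fb=1
45: 110011111000111 → 1, fb=0
46: 100111110001110 → 1, fb=1
47: 001111100011101 → 0, fb=1
48: 011111000111011 → 0, fb=1
49: 111110001110111 → 1, fb=0
50: 111100011101110 → 1, fb=1
51: 111000111011101 → 1, fb=0
52: 110001110111010 → 1, fb=1
53: 100011101110101 → 1, fb=0
54: 000111011101010 → 0, fb=0
55: 001110111010100 → 0, fb=0
56: 011101110101000 → 0, fb=0
57: 111011101010000 → 1, fb=1
58: 110111010100001 → 1, fb=0
59: 101110101000010 → 1, fb=1
60: 011101010000101 → 0, fb=1
61: 111010100001011 → 1, fb=0
62: 110101000010110 → 1, fb=1
63: 101010000101101 → 1, fb=0
64: 010100001011010 → 0, fb=0
65: 101000010110100 → 1, fb=1
66: 010000101101001 → 0, fb=1
67: 100001011010011 → 1, fb=0
68: 000010110100110 → 0, fb=0
69: 000101101001100 → 0, fb=0
70: 001011010011000 → 0, fb=0
71: 010110100110000 → 0, fb=0
72: 101101001100000 → 1, fb=1
73: 011010011000001 → 0, fb=1
74: 110100110000011 → 1, fb=0

000000100101101111111000110110101010000100100110011111000111011101010000101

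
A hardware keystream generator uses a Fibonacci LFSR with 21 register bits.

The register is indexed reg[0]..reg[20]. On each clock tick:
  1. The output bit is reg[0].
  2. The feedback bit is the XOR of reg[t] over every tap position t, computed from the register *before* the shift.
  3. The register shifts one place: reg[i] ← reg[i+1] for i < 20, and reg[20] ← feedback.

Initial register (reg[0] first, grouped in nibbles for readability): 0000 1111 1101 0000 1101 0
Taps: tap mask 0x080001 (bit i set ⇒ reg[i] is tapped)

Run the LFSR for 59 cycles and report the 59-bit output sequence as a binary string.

tick  register→output (feedback)
  0  000011111101000011010→0 (1)
  1  000111111010000110101→0 (0)
  2  001111110100001101010→0 (1)
  3  011111101000011010101→0 (0)
  4  111111010000110101010→1 (0)
  5  111110100001101010100→1 (1)
  6  111101000011010101001→1 (1)
  7  111010000110101010011→1 (0)
  8  110100001101010100110→1 (0)
  9  101000011010101001100→1 (1)
 10  010000110101010011001→0 (0)
 11  100001101010100110010→1 (0)
 12  000011010101001100100→0 (0)
 13  000110101010011001000→0 (0)
 14  001101010100110010000→0 (0)
 15  011010101001100100000→0 (0)
 16  110101010011001000000→1 (1)
 17  101010100110010000001→1 (1)
 18  010101001100100000011→0 (1)
 19  101010011001000000111→1 (0)
 20  010100110010000001110→0 (1)
 21  101001100100000011101→1 (1)
 22  010011001000000111011→0 (1)
 23  100110010000001110111→1 (0)
 24  001100100000011101110→0 (1)
 25  011001000000111011101→0 (0)
 26  110010000001110111010→1 (0)
 27  100100000011101110100→1 (1)
 28  001000000111011101001→0 (0)
 29  010000001110111010010→0 (1)
 30  100000011101110100101→1 (1)
 31  000000111011101001011→0 (1)
 32  000001110111010010111→0 (1)
 33  000011101110100101111→0 (1)
 34  000111011101001011111→0 (1)
 35  001110111010010111111→0 (1)
 36  011101110100101111111→0 (1)
 37  111011101001011111111→1 (0)
 38  110111010010111111110→1 (0)
 39  101110100101111111100→1 (1)
 40  011101001011111111001→0 (0)
 41  111010010111111110010→1 (0)
 42  110100101111111100100→1 (1)
 43  101001011111111001001→1 (1)
 44  010010111111110010011→0 (1)
 45  100101111111100100111→1 (0)
 46  001011111111001001110→0 (1)
 47  010111111110010011101→0 (0)
 48  101111111100100111010→1 (0)
 49  011111111001001110100→0 (0)
 50  111111110010011101000→1 (1)
 51  111111100100111010001→1 (1)
 52  111111001001110100011→1 (0)
 53  111110010011101000110→1 (0)
 54  111100100111010001100→1 (1)
 55  111001001110100011001→1 (1)
 56  110010011101000110011→1 (0)
 57  100100111010001100110→1 (0)
 58  001001110100011001100→0 (0)

00001111110100001101010100110010000001110111010010111111110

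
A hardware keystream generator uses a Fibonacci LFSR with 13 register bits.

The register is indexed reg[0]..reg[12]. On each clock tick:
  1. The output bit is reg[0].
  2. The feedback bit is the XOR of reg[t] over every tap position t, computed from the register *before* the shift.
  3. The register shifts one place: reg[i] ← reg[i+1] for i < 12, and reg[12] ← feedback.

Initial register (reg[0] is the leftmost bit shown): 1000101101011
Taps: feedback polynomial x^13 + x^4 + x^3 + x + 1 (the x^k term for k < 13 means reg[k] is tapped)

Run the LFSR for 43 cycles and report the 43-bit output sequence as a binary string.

step | reg (before) | out | fb
   0 | 1000101101011 | 1 | 0
   1 | 0001011010110 | 0 | 1
   2 | 0010110101101 | 0 | 1
   3 | 0101101011011 | 0 | 1
   4 | 1011010110111 | 1 | 0
   5 | 0110101101110 | 0 | 0
   6 | 1101011011100 | 1 | 1
   7 | 1010110111001 | 1 | 0
   8 | 0101101110010 | 0 | 1
   9 | 1011011100101 | 1 | 0
  10 | 0110111001010 | 0 | 0
  11 | 1101110010100 | 1 | 0
  12 | 1011100101000 | 1 | 1
  13 | 0111001010001 | 0 | 0
  14 | 1110010100010 | 1 | 0
  15 | 1100101000100 | 1 | 1
  16 | 1001010001001 | 1 | 0
  17 | 0010100010010 | 0 | 1
  18 | 0101000100101 | 0 | 0
  19 | 1010001001010 | 1 | 1
  20 | 0100010010101 | 0 | 1
  21 | 1000100101011 | 1 | 0
  22 | 0001001010110 | 0 | 1
  23 | 0010010101101 | 0 | 0
  24 | 0100101011010 | 0 | 0
  25 | 1001010110100 | 1 | 0
  26 | 0010101101000 | 0 | 1
  27 | 0101011010001 | 0 | 0
  28 | 1010110100010 | 1 | 0
  29 | 0101101000100 | 0 | 1
  30 | 1011010001001 | 1 | 0
  31 | 0110100010010 | 0 | 0
  32 | 1101000100100 | 1 | 1
  33 | 1010001001001 | 1 | 1
  34 | 0100010010011 | 0 | 1
  35 | 1000100100111 | 1 | 0
  36 | 0001001001110 | 0 | 1
  37 | 0010010011101 | 0 | 0
  38 | 0100100111010 | 0 | 0
  39 | 1001001110100 | 1 | 0
  40 | 0010011101000 | 0 | 0
  41 | 0100111010000 | 0 | 0
  42 | 1001110100000 | 1 | 1

1000101101011011100101000100101011010001001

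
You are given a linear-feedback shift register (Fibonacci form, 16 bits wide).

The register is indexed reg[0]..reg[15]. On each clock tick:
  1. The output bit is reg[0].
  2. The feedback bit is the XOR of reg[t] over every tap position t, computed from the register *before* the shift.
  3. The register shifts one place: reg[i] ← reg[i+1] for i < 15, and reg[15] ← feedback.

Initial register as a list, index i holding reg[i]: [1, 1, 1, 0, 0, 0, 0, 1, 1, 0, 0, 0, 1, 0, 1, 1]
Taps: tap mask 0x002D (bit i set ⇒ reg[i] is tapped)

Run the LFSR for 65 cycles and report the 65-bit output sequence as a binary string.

k : reg_k → out_k, fb_k
0: 1110000110001011 → 1, fb=0
1: 1100001100010110 → 1, fb=1
2: 1000011000101101 → 1, fb=0
3: 0000110001011010 → 0, fb=1
4: 0001100010110101 → 0, fb=1
5: 0011000101101011 → 0, fb=0
6: 0110001011010110 → 0, fb=1
7: 1100010110101101 → 1, fb=0
8: 1000101101011010 → 1, fb=1
9: 0001011010110101 → 0, fb=0
10: 0010110101101010 → 0, fb=0
11: 0101101011010100 → 0, fb=1
12: 1011010110101001 → 1, fb=0
13: 0110101101010010 → 0, fb=1
14: 1101011010100101 → 1, fb=1
15: 1010110101001011 → 1, fb=1
16: 0101101010010111 → 0, fb=1
17: 1011010100101111 → 1, fb=0
18: 0110101001011110 → 0, fb=1
19: 1101010010111101 → 1, fb=1
20: 1010100101111011 → 1, fb=0
21: 0101001011110110 → 0, fb=1
22: 1010010111101101 → 1, fb=1
23: 0100101111011011 → 0, fb=0
24: 1001011110110110 → 1, fb=1
25: 0010111101101101 → 0, fb=0
26: 0101111011011010 → 0, fb=0
27: 1011110110110100 → 1, fb=0
28: 0111101101101000 → 0, fb=0
29: 1111011011010000 → 1, fb=0
30: 1110110110100000 → 1, fb=1
31: 1101101101000001 → 1, fb=0
32: 1011011010000010 → 1, fb=0
33: 0110110100000100 → 0, fb=0
34: 1101101000001000 → 1, fb=0
35: 1011010000010000 → 1, fb=0
36: 0110100000100000 → 0, fb=1
37: 1101000001000001 → 1, fb=0
38: 1010000010000010 → 1, fb=0
39: 0100000100000100 → 0, fb=0
40: 1000001000001000 → 1, fb=1
41: 0000010000010001 → 0, fb=1
42: 0000100000100011 → 0, fb=0
43: 0001000001000110 → 0, fb=1
44: 0010000010001101 → 0, fb=1
45: 0100000100011011 → 0, fb=0
46: 1000001000110110 → 1, fb=1
47: 0000010001101101 → 0, fb=1
48: 0000100011011011 → 0, fb=0
49: 0001000110110110 → 0, fb=1
50: 0010001101101101 → 0, fb=1
51: 0100011011011011 → 0, fb=1
52: 1000110110110111 → 1, fb=0
53: 0001101101101110 → 0, fb=1
54: 0011011011011101 → 0, fb=1
55: 0110110110111011 → 0, fb=0
56: 1101101101110110 → 1, fb=0
57: 1011011011101100 → 1, fb=0
58: 0110110111011000 → 0, fb=0
59: 1101101110110000 → 1, fb=0
60: 1011011101100000 → 1, fb=0
61: 0110111011000000 → 0, fb=0
62: 1101110110000000 → 1, fb=1
63: 1011101100000001 → 1, fb=1
64: 0111011000000011 → 0, fb=1

11100001100010110101101010010111101101101000001000001000110110110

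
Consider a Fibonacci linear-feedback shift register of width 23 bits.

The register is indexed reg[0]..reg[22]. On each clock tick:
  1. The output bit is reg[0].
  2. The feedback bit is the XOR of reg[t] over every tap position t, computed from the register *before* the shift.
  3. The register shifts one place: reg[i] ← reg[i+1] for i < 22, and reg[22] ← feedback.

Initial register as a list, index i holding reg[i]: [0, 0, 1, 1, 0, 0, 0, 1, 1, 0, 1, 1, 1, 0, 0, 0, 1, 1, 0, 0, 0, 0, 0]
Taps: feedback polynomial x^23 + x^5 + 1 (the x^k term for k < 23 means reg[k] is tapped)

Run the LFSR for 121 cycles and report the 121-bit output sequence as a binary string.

0011000110111000110000000000110101000001100000110100101011100011110101000010110100110010101000110001011011001101100000111

k : reg_k → out_k, fb_k
0: 00110001101110001100000 → 0, fb=0
1: 01100011011100011000000 → 0, fb=0
2: 11000110111000110000000 → 1, fb=0
3: 10001101110001100000000 → 1, fb=0
4: 00011011100011000000000 → 0, fb=0
5: 00110111000110000000000 → 0, fb=1
6: 01101110001100000000001 → 0, fb=1
7: 11011100011000000000011 → 1, fb=0
8: 10111000110000000000110 → 1, fb=1
9: 01110001100000000001101 → 0, fb=0
10: 11100011000000000011010 → 1, fb=1
11: 11000110000000000110101 → 1, fb=0
12: 10001100000000001101010 → 1, fb=0
13: 00011000000000011010100 → 0, fb=0
14: 00110000000000110101000 → 0, fb=0
15: 01100000000001101010000 → 0, fb=0
16: 11000000000011010100000 → 1, fb=1
17: 10000000000110101000001 → 1, fb=1
18: 00000000001101010000011 → 0, fb=0
19: 00000000011010100000110 → 0, fb=0
20: 00000000110101000001100 → 0, fb=0
21: 00000001101010000011000 → 0, fb=0
22: 00000011010100000110000 → 0, fb=0
23: 00000110101000001100000 → 0, fb=1
24: 00001101010000011000001 → 0, fb=1
25: 00011010100000110000011 → 0, fb=0
26: 00110101000001100000110 → 0, fb=1
27: 01101010000011000001101 → 0, fb=0
28: 11010100000110000011010 → 1, fb=0
29: 10101000001100000110100 → 1, fb=1
30: 01010000011000001101001 → 0, fb=0
31: 10100000110000011010010 → 1, fb=1
32: 01000001100000110100101 → 0, fb=0
33: 10000011000001101001010 → 1, fb=1
34: 00000110000011010010101 → 0, fb=1
35: 00001100000110100101011 → 0, fb=1
36: 00011000001101001010111 → 0, fb=0
37: 00110000011010010101110 → 0, fb=0
38: 01100000110100101011100 → 0, fb=0
39: 11000001101001010111000 → 1, fb=1
40: 10000011010010101110001 → 1, fb=1
41: 00000110100101011100011 → 0, fb=1
42: 00001101001010111000111 → 0, fb=1
43: 00011010010101110001111 → 0, fb=0
44: 00110100101011100011110 → 0, fb=1
45: 01101001010111000111101 → 0, fb=0
46: 11010010101110001111010 → 1, fb=1
47: 10100101011100011110101 → 1, fb=0
48: 01001010111000111101010 → 0, fb=0
49: 10010101110001111010100 → 1, fb=0
50: 00101011100011110101000 → 0, fb=0
51: 01010111000111101010000 → 0, fb=1
52: 10101110001111010100001 → 1, fb=0
53: 01011100011110101000010 → 0, fb=1
54: 10111000111101010000101 → 1, fb=1
55: 01110001111010100001011 → 0, fb=0
56: 11100011110101000010110 → 1, fb=1
57: 11000111101010000101101 → 1, fb=0
58: 10001111010100001011010 → 1, fb=0
59: 00011110101000010110100 → 0, fb=1
60: 00111101010000101101001 → 0, fb=1
61: 01111010100001011010011 → 0, fb=0
62: 11110101000010110100110 → 1, fb=0
63: 11101010000101101001100 → 1, fb=1
64: 11010100001011010011001 → 1, fb=0
65: 10101000010110100110010 → 1, fb=1
66: 01010000101101001100101 → 0, fb=0
67: 10100001011010011001010 → 1, fb=1
68: 01000010110100110010101 → 0, fb=0
69: 10000101101001100101010 → 1, fb=0
70: 00001011010011001010100 → 0, fb=0
71: 00010110100110010101000 → 0, fb=1
72: 00101101001100101010001 → 0, fb=1
73: 01011010011001010100011 → 0, fb=0
74: 10110100110010101000110 → 1, fb=0
75: 01101001100101010001100 → 0, fb=0
76: 11010011001010100011000 → 1, fb=1
77: 10100110010101000110001 → 1, fb=0
78: 01001100101010001100010 → 0, fb=1
79: 10011001010100011000101 → 1, fb=1
80: 00110010101000110001011 → 0, fb=0
81: 01100101010001100010110 → 0, fb=1
82: 11001010100011000101101 → 1, fb=1
83: 10010101000110001011011 → 1, fb=0
84: 00101010001100010110110 → 0, fb=0
85: 01010100011000101101100 → 0, fb=1
86: 10101000110001011011001 → 1, fb=1
87: 01010001100010110110011 → 0, fb=0
88: 10100011000101101100110 → 1, fb=1
89: 01000110001011011001101 → 0, fb=1
90: 10001100010110110011011 → 1, fb=0
91: 00011000101101100110110 → 0, fb=0
92: 00110001011011001101100 → 0, fb=0
93: 01100010110110011011000 → 0, fb=0
94: 11000101101100110110000 → 1, fb=0
95: 10001011011001101100000 → 1, fb=1
96: 00010110110011011000001 → 0, fb=1
97: 00101101100110110000011 → 0, fb=1
98: 01011011001101100000111 → 0, fb=0
99: 10110110011011000001110 → 1, fb=0
100: 01101100110110000011100 → 0, fb=1
101: 11011001101100000111001 → 1, fb=1
102: 10110011011000001110011 → 1, fb=1
103: 01100110110000011100111 → 0, fb=1
104: 11001101100000111001111 → 1, fb=0
105: 10011011000001110011110 → 1, fb=1
106: 00110110000011100111101 → 0, fb=1
107: 01101100000111001111011 → 0, fb=1
108: 11011000001110011110111 → 1, fb=1
109: 10110000011100111101111 → 1, fb=1
110: 01100000111001111011111 → 0, fb=0
111: 11000001110011110111110 → 1, fb=1
112: 10000011100111101111101 → 1, fb=1
113: 00000111001111011111011 → 0, fb=1
114: 00001110011110111110111 → 0, fb=1
115: 00011100111101111101111 → 0, fb=1
116: 00111001111011111011111 → 0, fb=0
117: 01110011110111110111110 → 0, fb=0
118: 11100111101111101111100 → 1, fb=0
119: 11001111011111011111000 → 1, fb=0
120: 10011110111110111110000 → 1, fb=0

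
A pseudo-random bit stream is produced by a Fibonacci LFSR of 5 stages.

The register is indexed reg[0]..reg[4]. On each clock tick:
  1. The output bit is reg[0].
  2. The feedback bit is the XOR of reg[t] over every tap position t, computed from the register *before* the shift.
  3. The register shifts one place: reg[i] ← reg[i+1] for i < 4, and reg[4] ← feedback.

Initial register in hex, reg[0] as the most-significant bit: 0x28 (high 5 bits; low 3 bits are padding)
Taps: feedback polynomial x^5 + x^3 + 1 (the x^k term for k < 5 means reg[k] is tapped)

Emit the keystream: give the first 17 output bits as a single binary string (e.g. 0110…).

k : reg_k → out_k, fb_k
0: 00101 → 0, fb=0
1: 01010 → 0, fb=1
2: 10101 → 1, fb=1
3: 01011 → 0, fb=1
4: 10111 → 1, fb=0
5: 01110 → 0, fb=1
6: 11101 → 1, fb=1
7: 11011 → 1, fb=0
8: 10110 → 1, fb=0
9: 01100 → 0, fb=0
10: 11000 → 1, fb=1
11: 10001 → 1, fb=1
12: 00011 → 0, fb=1
13: 00111 → 0, fb=1
14: 01111 → 0, fb=1
15: 11111 → 1, fb=0
16: 11110 → 1, fb=0

00101011101100011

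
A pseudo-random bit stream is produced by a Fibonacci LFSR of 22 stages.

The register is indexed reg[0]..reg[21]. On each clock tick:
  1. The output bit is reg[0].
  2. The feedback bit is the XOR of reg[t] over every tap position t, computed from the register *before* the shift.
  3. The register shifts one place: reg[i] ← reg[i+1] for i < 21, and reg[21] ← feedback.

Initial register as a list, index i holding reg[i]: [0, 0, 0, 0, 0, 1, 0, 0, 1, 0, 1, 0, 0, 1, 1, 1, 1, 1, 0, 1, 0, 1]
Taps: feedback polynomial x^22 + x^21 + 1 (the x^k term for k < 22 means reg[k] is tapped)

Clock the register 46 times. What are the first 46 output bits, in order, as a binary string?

step | reg (before) | out | fb
   0 | 0000010010100111110101 | 0 | 1
   1 | 0000100101001111101011 | 0 | 1
   2 | 0001001010011111010111 | 0 | 1
   3 | 0010010100111110101111 | 0 | 1
   4 | 0100101001111101011111 | 0 | 1
   5 | 1001010011111010111111 | 1 | 0
   6 | 0010100111110101111110 | 0 | 0
   7 | 0101001111101011111100 | 0 | 0
   8 | 1010011111010111111000 | 1 | 1
   9 | 0100111110101111110001 | 0 | 1
  10 | 1001111101011111100011 | 1 | 0
  11 | 0011111010111111000110 | 0 | 0
  12 | 0111110101111110001100 | 0 | 0
  13 | 1111101011111100011000 | 1 | 1
  14 | 1111010111111000110001 | 1 | 0
  15 | 1110101111110001100010 | 1 | 1
  16 | 1101011111100011000101 | 1 | 0
  17 | 1010111111000110001010 | 1 | 1
  18 | 0101111110001100010101 | 0 | 1
  19 | 1011111100011000101011 | 1 | 0
  20 | 0111111000110001010110 | 0 | 0
  21 | 1111110001100010101100 | 1 | 1
  22 | 1111100011000101011001 | 1 | 0
  23 | 1111000110001010110010 | 1 | 1
  24 | 1110001100010101100101 | 1 | 0
  25 | 1100011000101011001010 | 1 | 1
  26 | 1000110001010110010101 | 1 | 0
  27 | 0001100010101100101010 | 0 | 0
  28 | 0011000101011001010100 | 0 | 0
  29 | 0110001010110010101000 | 0 | 0
  30 | 1100010101100101010000 | 1 | 1
  31 | 1000101011001010100001 | 1 | 0
  32 | 0001010110010101000010 | 0 | 0
  33 | 0010101100101010000100 | 0 | 0
  34 | 0101011001010100001000 | 0 | 0
  35 | 1010110010101000010000 | 1 | 1
  36 | 0101100101010000100001 | 0 | 1
  37 | 1011001010100001000011 | 1 | 0
  38 | 0110010101000010000110 | 0 | 0
  39 | 1100101010000100001100 | 1 | 1
  40 | 1001010100001000011001 | 1 | 0
  41 | 0010101000010000110010 | 0 | 0
  42 | 0101010000100001100100 | 0 | 0
  43 | 1010100001000011001000 | 1 | 1
  44 | 0101000010000110010001 | 0 | 1
  45 | 1010000100001100100011 | 1 | 0

0000010010100111110101111110001100010101100101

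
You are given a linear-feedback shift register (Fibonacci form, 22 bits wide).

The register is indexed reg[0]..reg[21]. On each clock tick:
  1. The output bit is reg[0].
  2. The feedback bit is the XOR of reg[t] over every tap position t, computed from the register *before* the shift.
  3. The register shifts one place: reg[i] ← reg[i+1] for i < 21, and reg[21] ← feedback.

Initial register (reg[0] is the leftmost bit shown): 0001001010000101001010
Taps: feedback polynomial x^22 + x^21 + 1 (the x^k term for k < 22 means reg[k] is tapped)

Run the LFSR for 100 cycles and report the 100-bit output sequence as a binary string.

tick  register→output (feedback)
  0  0001001010000101001010→0 (0)
  1  0010010100001010010100→0 (0)
  2  0100101000010100101000→0 (0)
  3  1001010000101001010000→1 (1)
  4  0010100001010010100001→0 (1)
  5  0101000010100101000011→0 (1)
  6  1010000101001010000111→1 (0)
  7  0100001010010100001110→0 (0)
  8  1000010100101000011100→1 (1)
  9  0000101001010000111001→0 (1)
 10  0001010010100001110011→0 (1)
 11  0010100101000011100111→0 (1)
 12  0101001010000111001111→0 (1)
 13  1010010100001110011111→1 (0)
 14  0100101000011100111110→0 (0)
 15  1001010000111001111100→1 (1)
 16  0010100001110011111001→0 (1)
 17  0101000011100111110011→0 (1)
 18  1010000111001111100111→1 (0)
 19  0100001110011111001110→0 (0)
 20  1000011100111110011100→1 (1)
 21  0000111001111100111001→0 (1)
 22  0001110011111001110011→0 (1)
 23  0011100111110011100111→0 (1)
 24  0111001111100111001111→0 (1)
 25  1110011111001110011111→1 (0)
 26  1100111110011100111110→1 (1)
 27  1001111100111001111101→1 (0)
 28  0011111001110011111010→0 (0)
 29  0111110011100111110100→0 (0)
 30  1111100111001111101000→1 (1)
 31  1111001110011111010001→1 (0)
 32  1110011100111110100010→1 (1)
 33  1100111001111101000101→1 (0)
 34  1001110011111010001010→1 (1)
 35  0011100111110100010101→0 (1)
 36  0111001111101000101011→0 (1)
 37  1110011111010001010111→1 (0)
 38  1100111110100010101110→1 (1)
 39  1001111101000101011101→1 (0)
 40  0011111010001010111010→0 (0)
 41  0111110100010101110100→0 (0)
 42  1111101000101011101000→1 (1)
 43  1111010001010111010001→1 (0)
 44  1110100010101110100010→1 (1)
 45  1101000101011101000101→1 (0)
 46  1010001010111010001010→1 (1)
 47  0100010101110100010101→0 (1)
 48  1000101011101000101011→1 (0)
 49  0001010111010001010110→0 (0)
 50  0010101110100010101100→0 (0)
 51  0101011101000101011000→0 (0)
 52  1010111010001010110000→1 (1)
 53  0101110100010101100001→0 (1)
 54  1011101000101011000011→1 (0)
 55  0111010001010110000110→0 (0)
 56  1110100010101100001100→1 (1)
 57  1101000101011000011001→1 (0)
 58  1010001010110000110010→1 (1)
 59  0100010101100001100101→0 (1)
 60  1000101011000011001011→1 (0)
 61  0001010110000110010110→0 (0)
 62  0010101100001100101100→0 (0)
 63  0101011000011001011000→0 (0)
 64  1010110000110010110000→1 (1)
 65  0101100001100101100001→0 (1)
 66  1011000011001011000011→1 (0)
 67  0110000110010110000110→0 (0)
 68  1100001100101100001100→1 (1)
 69  1000011001011000011001→1 (0)
 70  0000110010110000110010→0 (0)
 71  0001100101100001100100→0 (0)
 72  0011001011000011001000→0 (0)
 73  0110010110000110010000→0 (0)
 74  1100101100001100100000→1 (1)
 75  1001011000011001000001→1 (0)
 76  0010110000110010000010→0 (0)
 77  0101100001100100000100→0 (0)
 78  1011000011001000001000→1 (1)
 79  0110000110010000010001→0 (1)
 80  1100001100100000100011→1 (0)
 81  1000011001000001000110→1 (1)
 82  0000110010000010001101→0 (1)
 83  0001100100000100011011→0 (1)
 84  0011001000001000110111→0 (1)
 85  0110010000010001101111→0 (1)
 86  1100100000100011011111→1 (0)
 87  1001000001000110111110→1 (1)
 88  0010000010001101111101→0 (1)
 89  0100000100011011111011→0 (1)
 90  1000001000110111110111→1 (0)
 91  0000010001101111101110→0 (0)
 92  0000100011011111011100→0 (0)
 93  0001000110111110111000→0 (0)
 94  0010001101111101110000→0 (0)
 95  0100011011111011100000→0 (0)
 96  1000110111110111000000→1 (1)
 97  0001101111101110000001→0 (1)
 98  0011011111011100000011→0 (1)
 99  0110111110111000000111→0 (1)

0001001010000101001010000111001111100111001111101000101011101000101011000011001011000011001000001000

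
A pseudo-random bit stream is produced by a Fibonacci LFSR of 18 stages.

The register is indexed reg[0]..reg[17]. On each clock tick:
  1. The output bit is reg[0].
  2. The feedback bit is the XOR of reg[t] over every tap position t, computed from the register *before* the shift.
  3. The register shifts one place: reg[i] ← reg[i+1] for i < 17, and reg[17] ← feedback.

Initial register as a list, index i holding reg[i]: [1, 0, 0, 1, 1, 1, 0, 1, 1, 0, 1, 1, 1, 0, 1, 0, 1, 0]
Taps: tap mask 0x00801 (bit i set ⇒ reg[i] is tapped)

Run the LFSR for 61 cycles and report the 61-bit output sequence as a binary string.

step | reg (before) | out | fb
   0 | 100111011011101010 | 1 | 0
   1 | 001110110111010100 | 0 | 1
   2 | 011101101110101001 | 0 | 0
   3 | 111011011101010010 | 1 | 0
   4 | 110110111010100100 | 1 | 1
   5 | 101101110101001001 | 1 | 0
   6 | 011011101010010010 | 0 | 0
   7 | 110111010100100100 | 1 | 1
   8 | 101110101001001001 | 1 | 0
   9 | 011101010010010010 | 0 | 0
  10 | 111010100100100100 | 1 | 1
  11 | 110101001001001001 | 1 | 0
  12 | 101010010010010010 | 1 | 1
  13 | 010100100100100101 | 0 | 0
  14 | 101001001001001010 | 1 | 0
  15 | 010010010010010100 | 0 | 0
  16 | 100100100100101000 | 1 | 1
  17 | 001001001001010001 | 0 | 1
  18 | 010010010010100011 | 0 | 0
  19 | 100100100101000110 | 1 | 0
  20 | 001001001010001100 | 0 | 0
  21 | 010010010100011000 | 0 | 0
  22 | 100100101000110000 | 1 | 1
  23 | 001001010001100001 | 0 | 1
  24 | 010010100011000011 | 0 | 1
  25 | 100101000110000111 | 1 | 1
  26 | 001010001100001111 | 0 | 0
  27 | 010100011000011110 | 0 | 0
  28 | 101000110000111100 | 1 | 1
  29 | 010001100001111001 | 0 | 1
  30 | 100011000011110011 | 1 | 0
  31 | 000110000111100110 | 0 | 1
  32 | 001100001111001101 | 0 | 1
  33 | 011000011110011011 | 0 | 0
  34 | 110000111100110110 | 1 | 1
  35 | 100001111001101101 | 1 | 0
  36 | 000011110011011010 | 0 | 1
  37 | 000111100110110101 | 0 | 0
  38 | 001111001101101010 | 0 | 1
  39 | 011110011011010101 | 0 | 1
  40 | 111100110110101011 | 1 | 1
  41 | 111001101101010111 | 1 | 0
  42 | 110011011010101110 | 1 | 1
  43 | 100110110101011101 | 1 | 0
  44 | 001101101010111010 | 0 | 0
  45 | 011011010101110100 | 0 | 1
  46 | 110110101011101001 | 1 | 0
  47 | 101101010111010010 | 1 | 0
  48 | 011010101110100100 | 0 | 0
  49 | 110101011101001000 | 1 | 0
  50 | 101010111010010000 | 1 | 1
  51 | 010101110100100001 | 0 | 0
  52 | 101011101001000010 | 1 | 0
  53 | 010111010010000100 | 0 | 0
  54 | 101110100100001000 | 1 | 1
  55 | 011101001000010001 | 0 | 0
  56 | 111010010000100010 | 1 | 1
  57 | 110100100001000101 | 1 | 0
  58 | 101001000010001010 | 1 | 1
  59 | 010010000100010101 | 0 | 0
  60 | 100100001000101010 | 1 | 1

1001110110111010100100100100101000110000111100110110101011101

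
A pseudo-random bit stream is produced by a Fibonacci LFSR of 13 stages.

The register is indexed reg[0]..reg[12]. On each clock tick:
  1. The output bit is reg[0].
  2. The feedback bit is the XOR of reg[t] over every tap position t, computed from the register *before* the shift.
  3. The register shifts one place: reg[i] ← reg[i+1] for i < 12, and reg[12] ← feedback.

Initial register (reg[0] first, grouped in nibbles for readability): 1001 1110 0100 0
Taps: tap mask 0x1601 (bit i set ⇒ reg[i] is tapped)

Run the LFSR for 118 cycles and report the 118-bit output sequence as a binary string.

tick  register→output (feedback)
  0  1001111001000→1 (0)
  1  0011110010000→0 (0)
  2  0111100100000→0 (0)
  3  1111001000000→1 (1)
  4  1110010000001→1 (0)
  5  1100100000010→1 (1)
  6  1001000000101→1 (1)
  7  0010000001011→0 (0)
  8  0100000010110→0 (1)
  9  1000000101101→1 (0)
 10  0000001011010→0 (1)
 11  0000010110101→0 (0)
 12  0000101101010→0 (1)
 13  0001011010101→0 (0)
 14  0010110101010→0 (1)
 15  0101101010101→0 (0)
 16  1011010101010→1 (0)
 17  0110101010100→0 (1)
 18  1101010101001→1 (1)
 19  1010101010011→1 (0)
 20  0101010100110→0 (1)
 21  1010101001101→1 (0)
 22  0101010011010→0 (1)
 23  1010100110101→1 (1)
 24  0101001101011→0 (0)
 25  1010011010110→1 (0)
 26  0100110101100→0 (0)
 27  1001101011000→1 (0)
 28  0011010110000→0 (0)
 29  0110101100000→0 (0)
 30  1101011000000→1 (1)
 31  1010110000001→1 (0)
 32  0101100000010→0 (0)
 33  1011000000100→1 (0)
 34  0110000001000→0 (1)
 35  1100000010001→1 (0)
 36  1000000100010→1 (1)
 37  0000001000101→0 (0)
 38  0000010001010→0 (1)
 39  0000100010101→0 (0)
 40  0001000101010→0 (1)
 41  0010001010101→0 (0)
 42  0100010101010→0 (1)
 43  1000101010101→1 (1)
 44  0001010101011→0 (0)
 45  0010101010110→0 (1)
 46  0101010101101→0 (1)
 47  1010101011011→1 (1)
 48  0101010110111→0 (0)
 49  1010101101110→1 (1)
 50  0101011011101→0 (1)
 51  1010110111011→1 (1)
 52  0101101110111→0 (0)
 53  1011011101110→1 (1)
 54  0110111011101→0 (1)
 55  1101110111011→1 (1)
 56  1011101110111→1 (1)
 57  0111011101111→0 (1)
 58  1110111011111→1 (0)
 59  1101110111110→1 (1)
 60  1011101111101→1 (0)
 61  0111011111010→0 (1)
 62  1110111110101→1 (1)
 63  1101111101011→1 (1)
 64  1011111010111→1 (1)
 65  0111110101111→0 (1)
 66  1111101011111→1 (0)
 67  1111010111110→1 (1)
 68  1110101111101→1 (0)
 69  1101011111010→1 (0)
 70  1010111110100→1 (0)
 71  0101111101000→0 (1)
 72  1011111010001→1 (0)
 73  0111110100010→0 (0)
 74  1111101000100→1 (0)
 75  1111010001000→1 (0)
 76  1110100010000→1 (1)
 77  1101000100001→1 (0)
 78  1010001000010→1 (1)
 79  0100010000101→0 (0)
 80  1000100001010→1 (0)
 81  0001000010100→0 (1)
 82  0010000101001→0 (0)
 83  0100001010010→0 (0)
 84  1000010100100→1 (0)
 85  0000101001000→0 (1)
 86  0001010010001→0 (1)
 87  0010100100011→0 (1)
 88  0101001000111→0 (0)
 89  1010010001110→1 (1)
 90  0100100011101→0 (1)
 91  1001000111011→1 (1)
 92  0010001110111→0 (0)
 93  0100011101110→0 (0)
 94  1000111011100→1 (1)
 95  0001110111001→0 (0)
 96  0011101110010→0 (0)
 97  0111011100100→0 (1)
 98  1110111001001→1 (1)
 99  1101110010011→1 (0)
100  1011100100110→1 (0)
101  0111001001100→0 (0)
102  1110010011000→1 (0)
103  1100100110000→1 (1)
104  1001001100001→1 (0)
105  0010011000010→0 (0)
106  0100110000100→0 (1)
107  1001100001001→1 (1)
108  0011000010011→0 (1)
109  0110000100111→0 (0)
110  1100001001110→1 (1)
111  1000010011101→1 (0)
112  0000100111010→0 (1)
113  0001001110101→0 (0)
114  0010011101010→0 (1)
115  0100111010101→0 (0)
116  1001110101010→1 (0)
117  0011101010100→0 (1)

1001111001000000101101010101001101011000000100010101010110111011101111101011111010001000010100100011101110010011000010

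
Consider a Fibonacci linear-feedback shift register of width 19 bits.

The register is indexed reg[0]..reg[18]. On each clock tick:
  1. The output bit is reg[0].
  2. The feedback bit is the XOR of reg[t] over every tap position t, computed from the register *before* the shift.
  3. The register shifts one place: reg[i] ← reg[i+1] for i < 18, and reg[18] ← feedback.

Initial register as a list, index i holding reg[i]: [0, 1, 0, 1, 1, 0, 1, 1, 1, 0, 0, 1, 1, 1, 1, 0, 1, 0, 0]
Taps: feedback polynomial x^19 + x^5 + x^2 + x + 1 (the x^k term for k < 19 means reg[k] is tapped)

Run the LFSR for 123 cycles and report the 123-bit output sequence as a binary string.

k : reg_k → out_k, fb_k
0: 0101101110011110100 → 0, fb=1
1: 1011011100111101001 → 1, fb=1
2: 0110111001111010011 → 0, fb=1
3: 1101110011110100111 → 1, fb=1
4: 1011100111101001111 → 1, fb=0
5: 0111001111010011110 → 0, fb=0
6: 1110011110100111100 → 1, fb=0
7: 1100111101001111000 → 1, fb=1
8: 1001111010011110001 → 1, fb=0
9: 0011110100111100010 → 0, fb=0
10: 0111101001111000100 → 0, fb=0
11: 1111010011110001000 → 1, fb=0
12: 1110100111100010000 → 1, fb=1
13: 1101001111000100001 → 1, fb=0
14: 1010011110001000010 → 1, fb=1
15: 0100111100010000101 → 0, fb=0
16: 1001111000100001010 → 1, fb=0
17: 0011110001000010100 → 0, fb=0
18: 0111100010000101000 → 0, fb=0
19: 1111000100001010000 → 1, fb=1
20: 1110001000010100001 → 1, fb=1
21: 1100010000101000011 → 1, fb=1
22: 1000100001010000111 → 1, fb=1
23: 0001000010100001111 → 0, fb=0
24: 0010000101000011110 → 0, fb=1
25: 0100001010000111101 → 0, fb=1
26: 1000010100001111011 → 1, fb=0
27: 0000101000011110110 → 0, fb=0
28: 0001010000111101100 → 0, fb=1
29: 0010100001111011001 → 0, fb=1
30: 0101000011110110011 → 0, fb=1
31: 1010000111101100111 → 1, fb=0
32: 0100001111011001110 → 0, fb=1
33: 1000011110110011101 → 1, fb=0
34: 0000111101100111010 → 0, fb=1
35: 0001111011001110101 → 0, fb=1
36: 0011110110011101011 → 0, fb=0
37: 0111101100111010110 → 0, fb=0
38: 1111011001110101100 → 1, fb=0
39: 1110110011101011000 → 1, fb=0
40: 1101100111010110000 → 1, fb=0
41: 1011001110101100000 → 1, fb=0
42: 0110011101011000000 → 0, fb=1
43: 1100111010110000001 → 1, fb=1
44: 1001110101100000011 → 1, fb=0
45: 0011101011000000110 → 0, fb=1
46: 0111010110000001101 → 0, fb=1
47: 1110101100000011011 → 1, fb=1
48: 1101011000000110111 → 1, fb=1
49: 1010110000001101111 → 1, fb=1
50: 0101100000011011111 → 0, fb=1
51: 1011000000110111111 → 1, fb=0
52: 0110000001101111110 → 0, fb=0
53: 1100000011011111100 → 1, fb=0
54: 1000000110111111000 → 1, fb=1
55: 0000001101111110001 → 0, fb=0
56: 0000011011111100010 → 0, fb=1
57: 0000110111111000101 → 0, fb=1
58: 0001101111110001011 → 0, fb=0
59: 0011011111100010110 → 0, fb=0
60: 0110111111000101100 → 0, fb=1
61: 1101111110001011001 → 1, fb=1
62: 1011111100010110011 → 1, fb=1
63: 0111111000101100111 → 0, fb=1
64: 1111110001011001111 → 1, fb=0
65: 1111100010110011110 → 1, fb=1
66: 1111000101100111101 → 1, fb=1
67: 1110001011001111011 → 1, fb=1
68: 1100010110011110111 → 1, fb=1
69: 1000101100111101111 → 1, fb=1
70: 0001011001111011111 → 0, fb=1
71: 0010110011110111111 → 0, fb=0
72: 0101100111101111110 → 0, fb=1
73: 1011001111011111101 → 1, fb=0
74: 0110011110111111010 → 0, fb=1
75: 1100111101111110101 → 1, fb=1
76: 1001111011111101011 → 1, fb=0
77: 0011110111111010110 → 0, fb=0
78: 0111101111110101100 → 0, fb=0
79: 1111011111101011000 → 1, fb=0
80: 1110111111010110000 → 1, fb=0
81: 1101111110101100000 → 1, fb=1
82: 1011111101011000001 → 1, fb=1
83: 0111111010110000011 → 0, fb=1
84: 1111110101100000111 → 1, fb=0
85: 1111101011000001110 → 1, fb=1
86: 1111010110000011101 → 1, fb=0
87: 1110101100000111010 → 1, fb=1
88: 1101011000001110101 → 1, fb=1
89: 1010110000011101011 → 1, fb=1
90: 0101100000111010111 → 0, fb=1
91: 1011000001110101111 → 1, fb=0
92: 0110000011101011110 → 0, fb=0
93: 1100000111010111100 → 1, fb=0
94: 1000001110101111000 → 1, fb=1
95: 0000011101011110001 → 0, fb=1
96: 0000111010111100011 → 0, fb=1
97: 0001110101111000111 → 0, fb=1
98: 0011101011110001111 → 0, fb=1
99: 0111010111100011111 → 0, fb=1
100: 1110101111000111111 → 1, fb=1
101: 1101011110001111111 → 1, fb=1
102: 1010111100011111111 → 1, fb=1
103: 0101111000111111111 → 0, fb=0
104: 1011110001111111110 → 1, fb=1
105: 0111100011111111101 → 0, fb=0
106: 1111000111111111010 → 1, fb=1
107: 1110001111111110101 → 1, fb=1
108: 1100011111111101011 → 1, fb=1
109: 1000111111111010111 → 1, fb=0
110: 0001111111110101110 → 0, fb=1
111: 0011111111101011101 → 0, fb=0
112: 0111111111010111010 → 0, fb=1
113: 1111111110101110101 → 1, fb=0
114: 1111111101011101010 → 1, fb=0
115: 1111111010111010100 → 1, fb=0
116: 1111110101110101000 → 1, fb=0
117: 1111101011101010000 → 1, fb=1
118: 1111010111010100001 → 1, fb=0
119: 1110101110101000010 → 1, fb=1
120: 1101011101010000101 → 1, fb=1
121: 1010111010100001011 → 1, fb=1
122: 0101110101000010111 → 0, fb=0

010110111001111010011110001000010100001111011001110101100000011011111100010110011110111111010110000011101011110001111111110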